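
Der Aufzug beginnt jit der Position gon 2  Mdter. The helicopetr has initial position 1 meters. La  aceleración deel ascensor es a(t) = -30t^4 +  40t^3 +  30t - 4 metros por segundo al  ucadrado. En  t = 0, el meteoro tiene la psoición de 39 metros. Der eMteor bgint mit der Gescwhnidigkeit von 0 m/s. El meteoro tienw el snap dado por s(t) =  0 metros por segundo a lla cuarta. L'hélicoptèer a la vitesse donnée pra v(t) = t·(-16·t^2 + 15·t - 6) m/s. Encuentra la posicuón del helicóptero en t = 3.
Necesitamos integrar nuestra ecuación de la velocidad v(t) = t·(-16·t^2 + 15·t - 6) 1 vez. La integral de la velocidad es la posición. Usando x(0) = 1, obtenemos x(t) = -4·t^4 + 5·t^3 - 3·t^2 + 1. Usando x(t) = -4·t^4 + 5·t^3 - 3·t^2 + 1 y sustituyendo t = 3, encontramos x = -215.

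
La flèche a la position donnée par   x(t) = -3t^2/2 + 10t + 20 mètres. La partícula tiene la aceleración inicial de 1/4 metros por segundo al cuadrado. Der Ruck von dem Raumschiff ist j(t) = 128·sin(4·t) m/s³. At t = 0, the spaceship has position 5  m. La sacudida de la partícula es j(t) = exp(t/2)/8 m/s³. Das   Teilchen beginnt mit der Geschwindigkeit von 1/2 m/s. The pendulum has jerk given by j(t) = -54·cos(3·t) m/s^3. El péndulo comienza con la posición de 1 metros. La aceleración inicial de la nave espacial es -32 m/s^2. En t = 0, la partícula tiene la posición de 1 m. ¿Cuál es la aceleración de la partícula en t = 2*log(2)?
Para resolver esto, necesitamos tomar 1 integral de nuestra ecuación de la sacudida j(t) = exp(t/2)/8. Tomando ∫j(t)dt y aplicando a(0) = 1/4, encontramos a(t) = exp(t/2)/4. Tenemos la aceleración a(t) = exp(t/2)/4. Sustituyendo t = 2*log(2): a(2*log(2)) = 1/2.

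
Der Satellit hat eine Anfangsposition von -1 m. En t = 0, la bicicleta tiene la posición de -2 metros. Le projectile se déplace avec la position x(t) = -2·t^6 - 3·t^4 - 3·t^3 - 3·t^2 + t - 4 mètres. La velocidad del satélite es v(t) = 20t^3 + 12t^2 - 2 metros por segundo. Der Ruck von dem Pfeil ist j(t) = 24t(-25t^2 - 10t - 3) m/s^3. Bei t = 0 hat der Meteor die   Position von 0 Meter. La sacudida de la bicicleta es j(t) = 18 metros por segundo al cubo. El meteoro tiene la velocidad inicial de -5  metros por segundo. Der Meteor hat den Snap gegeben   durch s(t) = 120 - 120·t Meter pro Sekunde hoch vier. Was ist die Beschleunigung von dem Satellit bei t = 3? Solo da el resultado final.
Bei t = 3, a = 612.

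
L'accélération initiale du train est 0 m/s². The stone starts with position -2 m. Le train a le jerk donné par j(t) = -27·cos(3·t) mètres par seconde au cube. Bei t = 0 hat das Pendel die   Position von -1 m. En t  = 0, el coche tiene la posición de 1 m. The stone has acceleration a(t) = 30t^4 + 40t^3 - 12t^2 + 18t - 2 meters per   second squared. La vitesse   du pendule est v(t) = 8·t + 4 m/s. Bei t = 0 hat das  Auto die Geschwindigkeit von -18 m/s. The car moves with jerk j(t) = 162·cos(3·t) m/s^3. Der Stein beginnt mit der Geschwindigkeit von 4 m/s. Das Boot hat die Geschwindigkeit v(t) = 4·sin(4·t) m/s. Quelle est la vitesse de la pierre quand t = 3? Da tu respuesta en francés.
Nous devons trouver la primitive de notre équation de l'accélération a(t) = 30·t^4 + 40·t^3 - 12·t^2 + 18·t - 2 1 fois. La primitive de l'accélération est la vitesse. En utilisant v(0) = 4, nous obtenons v(t) = 6·t^5 + 10·t^4 - 4·t^3 + 9·t^2 - 2·t + 4. En utilisant v(t) = 6·t^5 + 10·t^4 - 4·t^3 + 9·t^2 - 2·t + 4 et en substituant t = 3, nous trouvons v = 2239.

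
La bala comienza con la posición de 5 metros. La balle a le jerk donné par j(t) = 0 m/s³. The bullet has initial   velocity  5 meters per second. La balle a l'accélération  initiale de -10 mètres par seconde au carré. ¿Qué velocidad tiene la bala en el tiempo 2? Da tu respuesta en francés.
Nous devons trouver la primitive de notre équation du jerk j(t) = 0 2 fois. La primitive du jerk est l'accélération. En utilisant a(0) = -10, nous obtenons a(t) = -10. En prenant ∫a(t)dt et en appliquant v(0) = 5, nous trouvons v(t) = 5 - 10·t. En utilisant v(t) = 5 - 10·t et en substituant t = 2, nous trouvons v = -15.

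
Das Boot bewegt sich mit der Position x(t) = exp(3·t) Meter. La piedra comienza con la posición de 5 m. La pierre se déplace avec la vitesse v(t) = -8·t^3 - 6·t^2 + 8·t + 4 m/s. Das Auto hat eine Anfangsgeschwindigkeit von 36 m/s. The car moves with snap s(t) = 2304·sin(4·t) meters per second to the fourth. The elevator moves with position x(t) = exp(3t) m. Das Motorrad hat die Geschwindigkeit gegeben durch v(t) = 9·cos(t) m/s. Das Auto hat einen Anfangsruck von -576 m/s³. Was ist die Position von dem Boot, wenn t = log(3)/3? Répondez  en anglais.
We have position x(t) = exp(3·t). Substituting t = log(3)/3: x(log(3)/3) = 3.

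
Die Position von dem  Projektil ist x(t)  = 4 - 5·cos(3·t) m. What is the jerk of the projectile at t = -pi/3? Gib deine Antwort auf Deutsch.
Ausgehend von der Position x(t) = 4 - 5·cos(3·t), nehmen wir 3 Ableitungen. Durch Ableiten von der Position erhalten wir die Geschwindigkeit: v(t) = 15·sin(3·t). Die Ableitung von der Geschwindigkeit ergibt die Beschleunigung: a(t) = 45·cos(3·t). Die Ableitung von der Beschleunigung ergibt den Ruck: j(t) = -135·sin(3·t). Aus der Gleichung für den Ruck j(t) = -135·sin(3·t), setzen wir t = -pi/3 ein und erhalten j = 0.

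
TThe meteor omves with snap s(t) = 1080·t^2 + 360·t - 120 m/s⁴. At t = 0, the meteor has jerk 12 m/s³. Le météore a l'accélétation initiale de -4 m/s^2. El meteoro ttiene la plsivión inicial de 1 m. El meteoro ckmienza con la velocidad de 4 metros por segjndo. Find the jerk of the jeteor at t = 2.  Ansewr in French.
Nous devons intégrer notre équation du snap s(t) = 1080·t^2 + 360·t - 120 1 fois. En intégrant le snap et en utilisant la condition initiale j(0) = 12, nous obtenons j(t) = 360·t^3 + 180·t^2 - 120·t + 12. En utilisant j(t) = 360·t^3 + 180·t^2 - 120·t + 12 et en substituant t = 2, nous trouvons j = 3372.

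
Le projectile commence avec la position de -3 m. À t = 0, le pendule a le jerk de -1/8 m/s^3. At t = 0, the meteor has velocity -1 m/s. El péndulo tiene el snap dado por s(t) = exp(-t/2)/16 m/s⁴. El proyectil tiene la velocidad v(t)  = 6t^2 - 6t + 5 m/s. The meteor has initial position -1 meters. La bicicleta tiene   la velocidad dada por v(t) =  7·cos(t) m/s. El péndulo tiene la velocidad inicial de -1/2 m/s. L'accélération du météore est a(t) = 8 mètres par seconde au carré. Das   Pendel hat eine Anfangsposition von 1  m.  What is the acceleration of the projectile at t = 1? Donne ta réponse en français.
Pour résoudre ceci, nous devons prendre 1 dérivée de notre équation de la vitesse v(t) = 6·t^2 - 6·t + 5. La dérivée de la vitesse donne l'accélération: a(t) = 12·t - 6. De l'équation de l'accélération a(t) = 12·t - 6, nous substituons t = 1 pour obtenir a = 6.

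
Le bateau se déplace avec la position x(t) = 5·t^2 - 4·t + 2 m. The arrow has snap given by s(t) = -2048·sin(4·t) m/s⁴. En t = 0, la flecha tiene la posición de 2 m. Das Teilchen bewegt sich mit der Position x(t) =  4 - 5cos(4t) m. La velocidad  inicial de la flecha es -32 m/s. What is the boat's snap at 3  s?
To solve this, we need to take 4 derivatives of our position equation x(t) = 5·t^2 - 4·t + 2. Taking d/dt of x(t), we find v(t) = 10·t - 4. Taking d/dt of v(t), we find a(t) = 10. Differentiating acceleration, we get jerk: j(t) = 0. The derivative of jerk gives snap: s(t) = 0. Using s(t) = 0 and substituting t = 3, we find s = 0.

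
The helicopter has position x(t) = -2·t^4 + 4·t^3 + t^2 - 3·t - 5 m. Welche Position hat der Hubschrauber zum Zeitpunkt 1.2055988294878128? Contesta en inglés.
Using x(t) = -2·t^4 + 4·t^3 + t^2 - 3·t - 5 and substituting t = 1.2055988294878128, we find x = -4.37926965993738.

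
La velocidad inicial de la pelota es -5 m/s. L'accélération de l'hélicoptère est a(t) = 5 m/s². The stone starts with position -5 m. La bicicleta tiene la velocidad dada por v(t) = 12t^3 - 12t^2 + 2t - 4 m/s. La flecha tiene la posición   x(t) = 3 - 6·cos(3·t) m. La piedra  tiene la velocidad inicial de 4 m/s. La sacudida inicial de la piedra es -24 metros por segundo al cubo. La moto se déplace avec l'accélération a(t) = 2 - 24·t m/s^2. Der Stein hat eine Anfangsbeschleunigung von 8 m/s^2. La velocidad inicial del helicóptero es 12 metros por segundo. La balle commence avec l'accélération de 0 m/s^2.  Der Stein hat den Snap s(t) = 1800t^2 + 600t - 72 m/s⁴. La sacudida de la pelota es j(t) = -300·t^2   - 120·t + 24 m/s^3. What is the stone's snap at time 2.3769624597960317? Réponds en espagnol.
De la ecuación del snap s(t) = 1800·t^2 + 600·t - 72, sustituimos t = 2.3769624597960317 para obtener s = 11524.0884393809.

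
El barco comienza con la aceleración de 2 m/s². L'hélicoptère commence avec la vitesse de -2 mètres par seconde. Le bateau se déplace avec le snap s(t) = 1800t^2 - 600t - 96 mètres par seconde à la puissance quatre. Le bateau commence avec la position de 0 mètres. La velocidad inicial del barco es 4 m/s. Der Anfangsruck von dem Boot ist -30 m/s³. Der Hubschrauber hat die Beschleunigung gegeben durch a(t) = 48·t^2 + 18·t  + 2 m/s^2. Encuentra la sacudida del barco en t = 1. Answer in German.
Wir müssen unsere Gleichung für den Snap s(t) = 1800·t^2 - 600·t - 96 1-mal integrieren. Das Integral von dem Snap ist der Ruck. Mit j(0) = -30 erhalten wir j(t) = 600·t^3 - 300·t^2 - 96·t - 30. Aus der Gleichung für den Ruck j(t) = 600·t^3 - 300·t^2 - 96·t - 30, setzen wir t = 1 ein und erhalten j = 174.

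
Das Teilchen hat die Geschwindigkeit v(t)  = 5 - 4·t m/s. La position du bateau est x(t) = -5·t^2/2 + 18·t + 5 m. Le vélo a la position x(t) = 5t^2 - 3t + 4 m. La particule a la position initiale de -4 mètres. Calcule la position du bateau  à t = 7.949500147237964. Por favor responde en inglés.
From the given position equation x(t) = -5·t^2/2 + 18·t + 5, we substitute t = 7.949500147237964 to get x = -9.89537882705767.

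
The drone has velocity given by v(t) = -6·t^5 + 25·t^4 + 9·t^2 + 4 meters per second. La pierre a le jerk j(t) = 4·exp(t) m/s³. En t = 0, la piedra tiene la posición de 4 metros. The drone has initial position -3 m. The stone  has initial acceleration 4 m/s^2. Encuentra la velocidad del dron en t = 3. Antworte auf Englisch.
We have velocity v(t) = -6·t^5 + 25·t^4 + 9·t^2 + 4. Substituting t = 3: v(3) = 652.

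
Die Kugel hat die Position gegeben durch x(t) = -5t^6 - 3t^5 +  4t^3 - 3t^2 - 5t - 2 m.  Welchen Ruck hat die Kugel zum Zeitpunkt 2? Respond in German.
Ausgehend von der Position x(t) = -5·t^6 - 3·t^5 + 4·t^3 - 3·t^2 - 5·t - 2, nehmen wir 3 Ableitungen. Durch Ableiten von der Position erhalten wir die Geschwindigkeit: v(t) = -30·t^5 - 15·t^4 + 12·t^2 - 6·t - 5. Mit d/dt von v(t) finden wir a(t) = -150·t^4 - 60·t^3 + 24·t - 6. Die Ableitung von der Beschleunigung ergibt den Ruck: j(t) = -600·t^3 - 180·t^2 + 24. Aus der Gleichung für den Ruck j(t) = -600·t^3 - 180·t^2 + 24, setzen wir t = 2 ein und erhalten j = -5496.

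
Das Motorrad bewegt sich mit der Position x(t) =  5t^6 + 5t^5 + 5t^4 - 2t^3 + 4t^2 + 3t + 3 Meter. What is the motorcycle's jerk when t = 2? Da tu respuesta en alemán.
Wir müssen unsere Gleichung für die Position x(t) = 5·t^6 + 5·t^5 + 5·t^4 - 2·t^3 + 4·t^2 + 3·t + 3 3-mal ableiten. Durch Ableiten von der Position erhalten wir die Geschwindigkeit: v(t) = 30·t^5 + 25·t^4 + 20·t^3 - 6·t^2 + 8·t + 3. Durch Ableiten von der Geschwindigkeit erhalten wir die Beschleunigung: a(t) = 150·t^4 + 100·t^3 + 60·t^2 - 12·t + 8. Mit d/dt von a(t) finden wir j(t) = 600·t^3 + 300·t^2 + 120·t - 12. Wir haben den Ruck j(t) = 600·t^3 + 300·t^2 + 120·t - 12. Durch Einsetzen von t = 2: j(2) = 6228.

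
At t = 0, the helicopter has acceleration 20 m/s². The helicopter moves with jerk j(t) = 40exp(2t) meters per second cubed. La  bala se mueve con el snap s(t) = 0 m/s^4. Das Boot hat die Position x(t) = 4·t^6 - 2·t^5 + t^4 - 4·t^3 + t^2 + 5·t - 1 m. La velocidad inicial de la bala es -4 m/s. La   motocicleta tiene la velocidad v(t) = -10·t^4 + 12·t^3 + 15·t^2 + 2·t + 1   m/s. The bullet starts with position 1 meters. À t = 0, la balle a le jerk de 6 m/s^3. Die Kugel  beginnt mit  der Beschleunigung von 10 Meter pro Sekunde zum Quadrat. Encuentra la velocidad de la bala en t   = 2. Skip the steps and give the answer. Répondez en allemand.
Die Geschwindigkeit bei t = 2 ist v = 28.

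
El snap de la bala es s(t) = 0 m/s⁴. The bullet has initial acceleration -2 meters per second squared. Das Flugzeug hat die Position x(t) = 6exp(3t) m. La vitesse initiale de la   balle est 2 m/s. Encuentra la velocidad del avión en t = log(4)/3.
Para resolver esto, necesitamos tomar 1 derivada de nuestra ecuación de la posición x(t) = 6·exp(3·t). La derivada de la posición da la velocidad: v(t) = 18·exp(3·t). Usando v(t) = 18·exp(3·t) y sustituyendo t = log(4)/3, encontramos v = 72.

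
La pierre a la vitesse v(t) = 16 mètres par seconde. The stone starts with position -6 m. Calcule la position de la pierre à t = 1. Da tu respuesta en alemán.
Wir müssen die Stammfunktion unserer Gleichung für die Geschwindigkeit v(t) = 16 1-mal finden. Die Stammfunktion von der Geschwindigkeit ist die Position. Mit x(0) = -6 erhalten wir x(t) = 16·t - 6. Mit x(t) = 16·t - 6 und Einsetzen von t = 1, finden wir x = 10.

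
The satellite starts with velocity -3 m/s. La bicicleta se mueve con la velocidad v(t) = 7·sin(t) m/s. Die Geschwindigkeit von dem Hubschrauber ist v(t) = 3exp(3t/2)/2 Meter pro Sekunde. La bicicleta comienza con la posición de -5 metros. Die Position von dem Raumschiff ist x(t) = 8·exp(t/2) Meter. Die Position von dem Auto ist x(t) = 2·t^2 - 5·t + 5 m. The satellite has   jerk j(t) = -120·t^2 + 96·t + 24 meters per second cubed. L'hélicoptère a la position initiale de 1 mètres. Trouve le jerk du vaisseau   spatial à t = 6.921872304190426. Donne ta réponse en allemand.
Um dies zu lösen, müssen wir 3 Ableitungen unserer Gleichung für die Position x(t) = 8·exp(t/2) nehmen. Die Ableitung von der Position ergibt die Geschwindigkeit: v(t) = 4·exp(t/2). Die Ableitung von der Geschwindigkeit ergibt die Beschleunigung: a(t) = 2·exp(t/2). Mit d/dt von a(t) finden wir j(t) = exp(t/2). Aus der Gleichung für den Ruck j(t) = exp(t/2), setzen wir t = 6.921872304190426 ein und erhalten j = 31.8467759901396.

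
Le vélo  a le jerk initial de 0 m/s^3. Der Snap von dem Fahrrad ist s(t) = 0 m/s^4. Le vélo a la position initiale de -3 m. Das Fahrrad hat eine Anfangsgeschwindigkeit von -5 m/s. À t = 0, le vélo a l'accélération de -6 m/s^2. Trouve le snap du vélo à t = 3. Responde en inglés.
From the given snap equation s(t) = 0, we substitute t = 3 to get s = 0.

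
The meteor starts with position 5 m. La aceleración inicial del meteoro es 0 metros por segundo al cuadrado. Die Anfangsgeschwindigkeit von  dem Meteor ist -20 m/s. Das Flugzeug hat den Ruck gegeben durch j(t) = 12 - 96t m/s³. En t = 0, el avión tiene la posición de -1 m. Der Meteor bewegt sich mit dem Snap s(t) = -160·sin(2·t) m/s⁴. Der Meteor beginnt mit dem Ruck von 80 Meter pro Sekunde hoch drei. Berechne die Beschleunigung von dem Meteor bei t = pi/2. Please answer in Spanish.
Para resolver esto, necesitamos tomar 2 integrales de nuestra ecuación del snap s(t) = -160·sin(2·t). La integral del snap, con j(0) = 80, da la sacudida: j(t) = 80·cos(2·t). Integrando la sacudida y usando la condición inicial a(0) = 0, obtenemos a(t) = 40·sin(2·t). Tenemos la aceleración a(t) = 40·sin(2·t). Sustituyendo t = pi/2: a(pi/2) = 0.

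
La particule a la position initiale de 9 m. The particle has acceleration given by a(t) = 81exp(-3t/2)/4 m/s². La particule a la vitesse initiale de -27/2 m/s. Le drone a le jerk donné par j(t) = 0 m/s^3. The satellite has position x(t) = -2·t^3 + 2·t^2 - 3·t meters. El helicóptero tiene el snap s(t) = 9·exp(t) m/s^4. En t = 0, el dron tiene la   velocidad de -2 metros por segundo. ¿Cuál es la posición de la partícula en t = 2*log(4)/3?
Para resolver esto, necesitamos tomar 2 integrales de nuestra ecuación de la aceleración a(t) = 81·exp(-3·t/2)/4. Tomando ∫a(t)dt y aplicando v(0) = -27/2, encontramos v(t) = -27·exp(-3·t/2)/2. Tomando ∫v(t)dt y aplicando x(0) = 9, encontramos x(t) = 9·exp(-3·t/2). De la ecuación de la posición x(t) = 9·exp(-3·t/2), sustituimos t = 2*log(4)/3 para obtener x = 9/4.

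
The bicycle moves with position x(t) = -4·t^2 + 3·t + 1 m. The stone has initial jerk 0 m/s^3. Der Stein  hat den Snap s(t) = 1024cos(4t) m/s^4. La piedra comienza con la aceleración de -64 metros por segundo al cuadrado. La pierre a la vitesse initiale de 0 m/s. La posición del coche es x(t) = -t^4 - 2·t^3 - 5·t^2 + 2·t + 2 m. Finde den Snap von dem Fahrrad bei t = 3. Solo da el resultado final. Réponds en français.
La réponse est 0.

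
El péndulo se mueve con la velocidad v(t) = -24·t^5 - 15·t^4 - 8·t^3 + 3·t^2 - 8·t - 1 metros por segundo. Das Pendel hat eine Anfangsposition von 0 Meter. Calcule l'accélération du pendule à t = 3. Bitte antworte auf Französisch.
En partant de la vitesse v(t) = -24·t^5 - 15·t^4 - 8·t^3 + 3·t^2 - 8·t - 1, nous prenons 1 dérivée. En dérivant la vitesse, nous obtenons l'accélération: a(t) = -120·t^4 - 60·t^3 - 24·t^2 + 6·t - 8. En utilisant a(t) = -120·t^4 - 60·t^3 - 24·t^2 + 6·t - 8 et en substituant t = 3, nous trouvons a = -11546.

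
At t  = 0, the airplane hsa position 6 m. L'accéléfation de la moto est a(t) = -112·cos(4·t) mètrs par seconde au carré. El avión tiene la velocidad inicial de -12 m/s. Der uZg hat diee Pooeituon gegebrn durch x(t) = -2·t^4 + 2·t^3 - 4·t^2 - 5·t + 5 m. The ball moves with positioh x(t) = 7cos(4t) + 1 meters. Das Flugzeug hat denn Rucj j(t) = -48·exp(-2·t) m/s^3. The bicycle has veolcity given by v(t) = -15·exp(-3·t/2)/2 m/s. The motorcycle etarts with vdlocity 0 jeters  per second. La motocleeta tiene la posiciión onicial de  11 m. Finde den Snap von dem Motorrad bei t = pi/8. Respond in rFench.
En partant de l'accélération a(t) = -112·cos(4·t), nous prenons 2 dérivées. En prenant d/dt de a(t), nous trouvons j(t) = 448·sin(4·t). En dérivant le jerk, nous obtenons le snap: s(t) = 1792·cos(4·t). En utilisant s(t) = 1792·cos(4·t) et en substituant t = pi/8, nous trouvons s = 0.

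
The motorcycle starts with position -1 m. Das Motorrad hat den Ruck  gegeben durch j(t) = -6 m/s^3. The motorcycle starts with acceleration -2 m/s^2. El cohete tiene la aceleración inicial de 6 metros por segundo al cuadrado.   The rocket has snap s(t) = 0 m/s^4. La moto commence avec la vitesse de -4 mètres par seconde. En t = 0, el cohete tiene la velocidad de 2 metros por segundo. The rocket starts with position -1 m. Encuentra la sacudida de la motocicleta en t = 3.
Usando j(t) = -6 y sustituyendo t = 3, encontramos j = -6.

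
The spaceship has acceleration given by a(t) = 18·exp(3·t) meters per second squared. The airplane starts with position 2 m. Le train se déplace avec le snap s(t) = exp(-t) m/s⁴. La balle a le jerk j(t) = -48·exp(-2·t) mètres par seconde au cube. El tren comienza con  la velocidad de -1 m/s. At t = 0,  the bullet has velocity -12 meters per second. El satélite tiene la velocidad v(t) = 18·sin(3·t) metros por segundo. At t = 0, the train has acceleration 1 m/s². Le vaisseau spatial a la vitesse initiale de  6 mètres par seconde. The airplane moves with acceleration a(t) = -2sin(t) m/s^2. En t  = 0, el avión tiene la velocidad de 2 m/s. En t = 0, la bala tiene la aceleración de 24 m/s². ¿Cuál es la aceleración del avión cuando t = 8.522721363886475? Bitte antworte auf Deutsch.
Mit a(t) = -2·sin(t) und Einsetzen von t = 8.522721363886475, finden wir a = -1.56920730654778.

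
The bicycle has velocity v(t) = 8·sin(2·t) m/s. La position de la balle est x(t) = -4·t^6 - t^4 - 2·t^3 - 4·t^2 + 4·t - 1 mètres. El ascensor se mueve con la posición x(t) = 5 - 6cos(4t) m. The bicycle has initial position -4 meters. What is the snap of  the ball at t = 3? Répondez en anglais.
Starting from position x(t) = -4·t^6 - t^4 - 2·t^3 - 4·t^2 + 4·t - 1, we take 4 derivatives. Differentiating position, we get velocity: v(t) = -24·t^5 - 4·t^3 - 6·t^2 - 8·t + 4. Taking d/dt of v(t), we find a(t) = -120·t^4 - 12·t^2 - 12·t - 8. The derivative of acceleration gives jerk: j(t) = -480·t^3 - 24·t - 12. Differentiating jerk, we get snap: s(t) = -1440·t^2 - 24. Using s(t) = -1440·t^2 - 24 and substituting t = 3, we find s = -12984.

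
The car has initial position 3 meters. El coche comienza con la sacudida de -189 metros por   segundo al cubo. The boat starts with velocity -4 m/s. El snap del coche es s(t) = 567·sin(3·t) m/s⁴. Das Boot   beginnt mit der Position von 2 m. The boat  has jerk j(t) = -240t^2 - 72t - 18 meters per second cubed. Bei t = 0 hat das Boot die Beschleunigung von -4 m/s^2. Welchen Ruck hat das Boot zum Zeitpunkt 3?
Aus der Gleichung für den Ruck j(t) = -240·t^2 - 72·t - 18, setzen wir t = 3 ein und erhalten j = -2394.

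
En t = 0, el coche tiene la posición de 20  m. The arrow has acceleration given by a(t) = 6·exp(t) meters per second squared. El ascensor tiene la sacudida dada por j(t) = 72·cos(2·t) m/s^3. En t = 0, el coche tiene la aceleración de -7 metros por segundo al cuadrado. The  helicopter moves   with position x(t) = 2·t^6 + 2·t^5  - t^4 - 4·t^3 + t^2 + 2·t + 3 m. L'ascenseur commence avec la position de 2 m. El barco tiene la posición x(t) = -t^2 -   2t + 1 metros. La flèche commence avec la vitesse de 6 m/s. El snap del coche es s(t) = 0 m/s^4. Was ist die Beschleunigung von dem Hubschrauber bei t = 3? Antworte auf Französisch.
En partant de la position x(t) = 2·t^6 + 2·t^5 - t^4 - 4·t^3 + t^2 + 2·t + 3, nous prenons 2 dérivées. En dérivant la position, nous obtenons la vitesse: v(t) = 12·t^5 + 10·t^4 - 4·t^3 - 12·t^2 + 2·t + 2. En prenant d/dt de v(t), nous trouvons a(t) = 60·t^4 + 40·t^3 - 12·t^2 - 24·t + 2. En utilisant a(t) = 60·t^4 + 40·t^3 - 12·t^2 - 24·t + 2 et en substituant t = 3, nous trouvons a = 5762.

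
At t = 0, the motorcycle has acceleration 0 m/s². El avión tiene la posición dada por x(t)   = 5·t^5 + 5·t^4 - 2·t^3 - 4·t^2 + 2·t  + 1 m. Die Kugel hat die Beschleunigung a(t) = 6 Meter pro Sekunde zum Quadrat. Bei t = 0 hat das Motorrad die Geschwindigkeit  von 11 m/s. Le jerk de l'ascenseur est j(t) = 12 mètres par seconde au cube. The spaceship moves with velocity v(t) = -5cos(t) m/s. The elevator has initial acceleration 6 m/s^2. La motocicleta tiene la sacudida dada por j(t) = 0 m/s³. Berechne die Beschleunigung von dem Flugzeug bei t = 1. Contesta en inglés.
We must differentiate our position equation x(t) = 5·t^5 + 5·t^4 - 2·t^3 - 4·t^2 + 2·t + 1 2 times. Taking d/dt of x(t), we find v(t) = 25·t^4 + 20·t^3 - 6·t^2 - 8·t + 2. The derivative of velocity gives acceleration: a(t) = 100·t^3 + 60·t^2 - 12·t - 8. From the given acceleration equation a(t) = 100·t^3 + 60·t^2 - 12·t - 8, we substitute t = 1 to get a = 140.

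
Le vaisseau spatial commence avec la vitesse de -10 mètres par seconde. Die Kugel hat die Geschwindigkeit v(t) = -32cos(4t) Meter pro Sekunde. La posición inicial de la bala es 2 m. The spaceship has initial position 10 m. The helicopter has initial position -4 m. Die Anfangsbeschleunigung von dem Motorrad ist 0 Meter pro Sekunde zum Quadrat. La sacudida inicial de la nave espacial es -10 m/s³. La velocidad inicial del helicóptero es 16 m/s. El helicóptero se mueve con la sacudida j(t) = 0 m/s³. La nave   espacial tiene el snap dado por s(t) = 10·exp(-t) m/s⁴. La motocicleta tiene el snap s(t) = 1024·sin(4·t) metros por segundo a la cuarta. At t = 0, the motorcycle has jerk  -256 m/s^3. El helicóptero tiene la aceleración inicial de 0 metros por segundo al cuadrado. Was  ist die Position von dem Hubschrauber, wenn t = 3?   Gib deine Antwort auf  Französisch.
Nous devons trouver la primitive de notre équation du jerk j(t) = 0 3 fois. L'intégrale du jerk est l'accélération. En utilisant a(0) = 0, nous obtenons a(t) = 0. La primitive de l'accélération est la vitesse. En utilisant v(0) = 16, nous obtenons v(t) = 16. En prenant ∫v(t)dt et en appliquant x(0) = -4, nous trouvons x(t) = 16·t - 4. De l'équation de la position x(t) = 16·t - 4, nous substituons t = 3 pour obtenir x = 44.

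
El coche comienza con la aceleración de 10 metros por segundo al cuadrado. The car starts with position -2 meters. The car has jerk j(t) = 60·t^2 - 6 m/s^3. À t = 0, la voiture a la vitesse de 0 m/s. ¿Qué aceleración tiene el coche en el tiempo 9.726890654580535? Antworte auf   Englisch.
We must find the antiderivative of our jerk equation j(t) = 60·t^2 - 6 1 time. The antiderivative of jerk, with a(0) = 10, gives acceleration: a(t) = 20·t^3 - 6·t + 10. Using a(t) = 20·t^3 - 6·t + 10 and substituting t = 9.726890654580535, we find a = 18357.3283947888.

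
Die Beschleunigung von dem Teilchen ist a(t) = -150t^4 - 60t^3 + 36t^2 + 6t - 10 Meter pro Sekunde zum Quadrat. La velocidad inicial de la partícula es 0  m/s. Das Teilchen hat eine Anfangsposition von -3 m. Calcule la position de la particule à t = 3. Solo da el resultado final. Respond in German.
Die Antwort ist -4152.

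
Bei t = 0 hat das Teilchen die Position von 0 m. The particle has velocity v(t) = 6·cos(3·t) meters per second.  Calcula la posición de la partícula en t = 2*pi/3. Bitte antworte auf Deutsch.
Wir müssen unsere Gleichung für die Geschwindigkeit v(t) = 6·cos(3·t) 1-mal integrieren. Die Stammfunktion von der Geschwindigkeit, mit x(0) = 0, ergibt die Position: x(t) = 2·sin(3·t). Wir haben die Position x(t) = 2·sin(3·t). Durch Einsetzen von t = 2*pi/3: x(2*pi/3) = 0.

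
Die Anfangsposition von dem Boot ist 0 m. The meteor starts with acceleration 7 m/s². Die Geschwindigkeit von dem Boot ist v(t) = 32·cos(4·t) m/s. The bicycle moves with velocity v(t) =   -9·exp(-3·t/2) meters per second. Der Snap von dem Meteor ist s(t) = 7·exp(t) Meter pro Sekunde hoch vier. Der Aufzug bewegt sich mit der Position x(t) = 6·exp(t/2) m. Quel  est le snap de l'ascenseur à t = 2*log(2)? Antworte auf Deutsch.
Wir müssen unsere Gleichung für die Position x(t) = 6·exp(t/2) 4-mal ableiten. Mit d/dt von x(t) finden wir v(t) = 3·exp(t/2). Mit d/dt von v(t) finden wir a(t) = 3·exp(t/2)/2. Mit d/dt von a(t) finden wir j(t) = 3·exp(t/2)/4. Die Ableitung von dem Ruck ergibt den Snap: s(t) = 3·exp(t/2)/8. Aus der Gleichung für den Snap s(t) = 3·exp(t/2)/8, setzen wir t = 2*log(2) ein und erhalten s = 3/4.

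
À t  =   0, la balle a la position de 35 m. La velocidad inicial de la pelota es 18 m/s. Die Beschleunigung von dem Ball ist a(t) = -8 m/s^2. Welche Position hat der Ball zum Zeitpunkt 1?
Ausgehend von der Beschleunigung a(t) = -8, nehmen wir 2 Integrale. Mit ∫a(t)dt und Anwendung von v(0) = 18, finden wir v(t) = 18 - 8·t. Durch Integration von der Geschwindigkeit und Verwendung der Anfangsbedingung x(0) = 35, erhalten wir x(t) = -4·t^2 + 18·t + 35. Wir haben die Position x(t) = -4·t^2 + 18·t + 35. Durch Einsetzen von t = 1: x(1) = 49.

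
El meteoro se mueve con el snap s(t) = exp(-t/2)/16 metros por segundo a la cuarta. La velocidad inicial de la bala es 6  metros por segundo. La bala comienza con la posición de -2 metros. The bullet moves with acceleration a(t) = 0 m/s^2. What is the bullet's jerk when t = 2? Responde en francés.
En partant de l'accélération a(t) = 0, nous prenons 1 dérivée. En dérivant l'accélération, nous obtenons le jerk: j(t) = 0. Nous avons le jerk j(t) = 0. En substituant t = 2: j(2) = 0.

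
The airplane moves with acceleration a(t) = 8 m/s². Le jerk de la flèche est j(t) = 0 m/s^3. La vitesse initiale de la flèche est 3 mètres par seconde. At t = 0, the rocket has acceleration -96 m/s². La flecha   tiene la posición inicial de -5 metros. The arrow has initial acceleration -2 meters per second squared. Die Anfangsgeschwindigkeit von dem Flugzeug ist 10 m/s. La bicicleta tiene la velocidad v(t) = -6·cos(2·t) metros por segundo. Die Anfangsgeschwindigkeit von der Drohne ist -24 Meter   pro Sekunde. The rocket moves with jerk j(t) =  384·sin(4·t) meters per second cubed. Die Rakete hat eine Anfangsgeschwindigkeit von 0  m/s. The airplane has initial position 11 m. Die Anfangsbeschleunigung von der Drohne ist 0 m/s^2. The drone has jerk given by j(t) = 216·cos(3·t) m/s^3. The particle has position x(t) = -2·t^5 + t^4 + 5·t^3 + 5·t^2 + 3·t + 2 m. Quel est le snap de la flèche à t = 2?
Nous devons dériver notre équation du jerk j(t) = 0 1 fois. La dérivée du jerk donne le snap: s(t) = 0. Nous avons le snap s(t) = 0. En substituant t = 2: s(2) = 0.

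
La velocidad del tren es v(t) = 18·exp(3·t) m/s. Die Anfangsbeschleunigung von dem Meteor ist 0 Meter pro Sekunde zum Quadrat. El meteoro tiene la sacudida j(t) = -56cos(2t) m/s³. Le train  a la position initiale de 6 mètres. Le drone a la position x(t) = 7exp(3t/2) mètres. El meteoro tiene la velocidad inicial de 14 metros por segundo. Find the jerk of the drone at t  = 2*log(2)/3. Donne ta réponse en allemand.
Wir müssen unsere Gleichung für die Position x(t) = 7·exp(3·t/2) 3-mal ableiten. Die Ableitung von der Position ergibt die Geschwindigkeit: v(t) = 21·exp(3·t/2)/2. Die Ableitung von der Geschwindigkeit ergibt die Beschleunigung: a(t) = 63·exp(3·t/2)/4. Mit d/dt von a(t) finden wir j(t) = 189·exp(3·t/2)/8. Wir haben den Ruck j(t) = 189·exp(3·t/2)/8. Durch Einsetzen von t = 2*log(2)/3: j(2*log(2)/3) = 189/4.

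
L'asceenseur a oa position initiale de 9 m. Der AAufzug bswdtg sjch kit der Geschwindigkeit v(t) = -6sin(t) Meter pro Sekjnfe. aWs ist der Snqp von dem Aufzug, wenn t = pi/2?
Um dies zu lösen, müssen wir 3 Ableitungen unserer Gleichung für die Geschwindigkeit v(t) = -6·sin(t) nehmen. Durch Ableiten von der Geschwindigkeit erhalten wir die Beschleunigung: a(t) = -6·cos(t). Die Ableitung von der Beschleunigung ergibt den Ruck: j(t) = 6·sin(t). Mit d/dt von j(t) finden wir s(t) = 6·cos(t). Mit s(t) = 6·cos(t) und Einsetzen von t = pi/2, finden wir s = 0.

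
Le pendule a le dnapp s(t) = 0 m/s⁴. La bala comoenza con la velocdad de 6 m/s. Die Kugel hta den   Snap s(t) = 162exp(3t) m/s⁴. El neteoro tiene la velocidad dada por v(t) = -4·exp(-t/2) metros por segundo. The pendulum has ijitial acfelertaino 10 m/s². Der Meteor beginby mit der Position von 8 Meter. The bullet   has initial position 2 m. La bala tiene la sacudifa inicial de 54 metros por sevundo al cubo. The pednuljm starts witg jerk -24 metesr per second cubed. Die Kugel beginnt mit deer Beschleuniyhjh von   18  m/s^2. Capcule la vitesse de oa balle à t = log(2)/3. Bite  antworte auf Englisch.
We need to integrate our snap equation s(t) = 162·exp(3·t) 3 times. The antiderivative of snap is jerk. Using j(0) = 54, we get j(t) = 54·exp(3·t). The integral of jerk, with a(0) = 18, gives acceleration: a(t) = 18·exp(3·t). Integrating acceleration and using the initial condition v(0) = 6, we get v(t) = 6·exp(3·t). We have velocity v(t) = 6·exp(3·t). Substituting t = log(2)/3: v(log(2)/3) = 12.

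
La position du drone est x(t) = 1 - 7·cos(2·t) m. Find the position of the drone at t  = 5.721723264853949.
We have position x(t) = 1 - 7·cos(2·t). Substituting t = 5.721723264853949: x(5.721723264853949) = -2.03134032277746.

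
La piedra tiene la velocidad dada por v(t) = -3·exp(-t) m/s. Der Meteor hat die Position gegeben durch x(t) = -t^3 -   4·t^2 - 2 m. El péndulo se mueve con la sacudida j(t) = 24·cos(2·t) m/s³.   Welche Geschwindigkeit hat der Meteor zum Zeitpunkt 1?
Wir müssen unsere Gleichung für die Position x(t) = -t^3 - 4·t^2 - 2 1-mal ableiten. Durch Ableiten von der Position erhalten wir die Geschwindigkeit: v(t) = -3·t^2 - 8·t. Mit v(t) = -3·t^2 - 8·t und Einsetzen von t = 1, finden wir v = -11.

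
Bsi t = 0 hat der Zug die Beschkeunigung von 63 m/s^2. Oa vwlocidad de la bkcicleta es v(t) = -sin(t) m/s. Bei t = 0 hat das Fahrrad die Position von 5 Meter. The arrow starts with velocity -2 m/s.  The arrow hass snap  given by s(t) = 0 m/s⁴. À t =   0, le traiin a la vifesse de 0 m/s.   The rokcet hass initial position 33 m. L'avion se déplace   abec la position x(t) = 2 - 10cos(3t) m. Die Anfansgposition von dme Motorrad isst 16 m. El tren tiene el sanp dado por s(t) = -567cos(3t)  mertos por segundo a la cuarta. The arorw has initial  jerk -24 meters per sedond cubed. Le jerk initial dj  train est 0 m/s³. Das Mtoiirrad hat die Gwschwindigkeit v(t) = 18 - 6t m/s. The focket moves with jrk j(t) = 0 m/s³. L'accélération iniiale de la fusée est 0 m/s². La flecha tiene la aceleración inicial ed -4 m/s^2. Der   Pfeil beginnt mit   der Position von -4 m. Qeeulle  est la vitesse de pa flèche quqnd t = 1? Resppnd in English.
To find the answer, we compute 3 integrals of s(t) = 0. The integral of snap, with j(0) = -24, gives jerk: j(t) = -24. Finding the antiderivative of j(t) and using a(0) = -4: a(t) = -24·t - 4. Finding the integral of a(t) and using v(0) = -2: v(t) = -12·t^2 - 4·t - 2. We have velocity v(t) = -12·t^2 - 4·t - 2. Substituting t = 1: v(1) = -18.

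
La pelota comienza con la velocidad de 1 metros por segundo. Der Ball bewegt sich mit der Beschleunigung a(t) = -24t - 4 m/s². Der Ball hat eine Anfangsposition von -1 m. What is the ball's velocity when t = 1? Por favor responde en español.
Para resolver esto, necesitamos tomar 1 integral de nuestra ecuación de la aceleración a(t) = -24·t - 4. La integral de la aceleración, con v(0) = 1, da la velocidad: v(t) = -12·t^2 - 4·t + 1. Tenemos la velocidad v(t) = -12·t^2 - 4·t + 1. Sustituyendo t = 1: v(1) = -15.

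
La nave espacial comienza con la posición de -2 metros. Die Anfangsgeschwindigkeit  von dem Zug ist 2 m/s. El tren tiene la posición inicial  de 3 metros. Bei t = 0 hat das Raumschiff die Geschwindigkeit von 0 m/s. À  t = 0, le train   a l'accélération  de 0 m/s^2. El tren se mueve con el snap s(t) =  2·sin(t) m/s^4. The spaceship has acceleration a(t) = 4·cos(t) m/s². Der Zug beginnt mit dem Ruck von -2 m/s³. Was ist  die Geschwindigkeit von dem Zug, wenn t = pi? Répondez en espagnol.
Partiendo del snap s(t) = 2·sin(t), tomamos 3 antiderivadas. Tomando ∫s(t)dt y aplicando j(0) = -2, encontramos j(t) = -2·cos(t). La integral de la sacudida, con a(0) = 0, da la aceleración: a(t) = -2·sin(t). La antiderivada de la aceleración es la velocidad. Usando v(0) = 2, obtenemos v(t) = 2·cos(t). Tenemos la velocidad v(t) = 2·cos(t). Sustituyendo t = pi: v(pi) = -2.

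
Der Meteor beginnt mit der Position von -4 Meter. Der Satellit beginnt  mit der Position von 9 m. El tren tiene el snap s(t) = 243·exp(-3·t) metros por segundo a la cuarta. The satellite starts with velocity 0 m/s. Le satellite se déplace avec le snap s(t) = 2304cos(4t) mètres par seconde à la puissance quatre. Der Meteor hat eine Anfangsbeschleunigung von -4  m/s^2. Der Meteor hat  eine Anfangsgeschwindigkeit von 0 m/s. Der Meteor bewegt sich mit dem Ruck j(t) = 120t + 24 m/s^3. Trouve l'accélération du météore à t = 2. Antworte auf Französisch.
En partant du jerk j(t) = 120·t + 24, nous prenons 1 intégrale. En intégrant le jerk et en utilisant la condition initiale a(0) = -4, nous obtenons a(t) = 60·t^2 + 24·t - 4. De l'équation de l'accélération a(t) = 60·t^2 + 24·t - 4, nous substituons t = 2 pour obtenir a = 284.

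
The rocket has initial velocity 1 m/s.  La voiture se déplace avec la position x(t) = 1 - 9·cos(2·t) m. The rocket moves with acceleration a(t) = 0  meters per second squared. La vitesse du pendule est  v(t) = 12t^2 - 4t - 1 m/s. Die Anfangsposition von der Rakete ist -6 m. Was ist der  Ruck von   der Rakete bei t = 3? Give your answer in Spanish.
Para resolver esto, necesitamos tomar 1 derivada de nuestra ecuación de la aceleración a(t) = 0. La derivada de la aceleración da la sacudida: j(t) = 0. De la ecuación de la sacudida j(t) = 0, sustituimos t = 3 para obtener j = 0.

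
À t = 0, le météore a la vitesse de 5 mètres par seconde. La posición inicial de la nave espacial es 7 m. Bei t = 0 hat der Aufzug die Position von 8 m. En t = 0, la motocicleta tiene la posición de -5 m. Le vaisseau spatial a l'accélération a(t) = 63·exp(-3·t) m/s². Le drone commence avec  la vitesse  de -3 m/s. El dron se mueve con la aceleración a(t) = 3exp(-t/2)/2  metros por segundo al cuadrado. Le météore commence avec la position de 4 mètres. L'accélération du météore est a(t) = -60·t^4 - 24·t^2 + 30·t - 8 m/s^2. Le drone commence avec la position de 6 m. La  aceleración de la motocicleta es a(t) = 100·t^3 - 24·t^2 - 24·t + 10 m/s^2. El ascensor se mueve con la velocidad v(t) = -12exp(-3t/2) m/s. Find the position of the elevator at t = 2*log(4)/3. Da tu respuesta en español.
Debemos encontrar la antiderivada de nuestra ecuación de la velocidad v(t) = -12·exp(-3·t/2) 1 vez. La antiderivada de la velocidad es la posición. Usando x(0) = 8, obtenemos x(t) = 8·exp(-3·t/2). Usando x(t) = 8·exp(-3·t/2) y sustituyendo t = 2*log(4)/3, encontramos x = 2.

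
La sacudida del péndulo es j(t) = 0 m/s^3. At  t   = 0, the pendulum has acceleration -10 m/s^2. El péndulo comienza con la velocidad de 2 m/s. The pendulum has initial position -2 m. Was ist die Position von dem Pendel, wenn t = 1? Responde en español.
Partiendo de la sacudida j(t) = 0, tomamos 3 antiderivadas. La integral de la sacudida, con a(0) = -10, da la aceleración: a(t) = -10. Tomando ∫a(t)dt y aplicando v(0) = 2, encontramos v(t) = 2 - 10·t. La antiderivada de la velocidad, con x(0) = -2, da la posición: x(t) = -5·t^2 + 2·t - 2. Tenemos la posición x(t) = -5·t^2 + 2·t - 2. Sustituyendo t = 1: x(1) = -5.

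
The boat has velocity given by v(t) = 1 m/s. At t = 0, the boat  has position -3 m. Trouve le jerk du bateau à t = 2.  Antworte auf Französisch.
Nous devons dériver notre équation de la vitesse v(t) = 1 2 fois. En dérivant la vitesse, nous obtenons l'accélération: a(t) = 0. En prenant d/dt de a(t), nous trouvons j(t) = 0. En utilisant j(t) = 0 et en substituant t = 2, nous trouvons j = 0.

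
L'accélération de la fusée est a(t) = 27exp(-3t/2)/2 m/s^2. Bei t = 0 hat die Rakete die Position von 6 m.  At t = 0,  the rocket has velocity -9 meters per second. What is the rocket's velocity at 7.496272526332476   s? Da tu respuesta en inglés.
Starting from acceleration a(t) = 27·exp(-3·t/2)/2, we take 1 integral. Taking ∫a(t)dt and applying v(0) = -9, we find v(t) = -9·exp(-3·t/2). From the given velocity equation v(t) = -9·exp(-3·t/2), we substitute t = 7.496272526332476 to get v = -0.000117722050987092.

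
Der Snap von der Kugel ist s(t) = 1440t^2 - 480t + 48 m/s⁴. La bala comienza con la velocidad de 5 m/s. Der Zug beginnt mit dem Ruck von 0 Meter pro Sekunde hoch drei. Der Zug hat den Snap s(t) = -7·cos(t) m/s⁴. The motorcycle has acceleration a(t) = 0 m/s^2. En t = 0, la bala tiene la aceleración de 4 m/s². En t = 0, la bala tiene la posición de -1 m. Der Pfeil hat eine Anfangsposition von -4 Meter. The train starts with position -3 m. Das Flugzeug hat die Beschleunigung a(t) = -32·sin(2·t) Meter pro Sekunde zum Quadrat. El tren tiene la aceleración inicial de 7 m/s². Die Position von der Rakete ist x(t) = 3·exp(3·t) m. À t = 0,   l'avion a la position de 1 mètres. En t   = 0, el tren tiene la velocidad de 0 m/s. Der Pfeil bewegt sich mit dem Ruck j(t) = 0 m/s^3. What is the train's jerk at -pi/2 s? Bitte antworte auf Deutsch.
Um dies zu lösen, müssen wir 1 Stammfunktion unserer Gleichung für den Snap s(t) = -7·cos(t) finden. Durch Integration von dem Snap und Verwendung der Anfangsbedingung j(0) = 0, erhalten wir j(t) = -7·sin(t). Aus der Gleichung für den Ruck j(t) = -7·sin(t), setzen wir t = -pi/2 ein und erhalten j = 7.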